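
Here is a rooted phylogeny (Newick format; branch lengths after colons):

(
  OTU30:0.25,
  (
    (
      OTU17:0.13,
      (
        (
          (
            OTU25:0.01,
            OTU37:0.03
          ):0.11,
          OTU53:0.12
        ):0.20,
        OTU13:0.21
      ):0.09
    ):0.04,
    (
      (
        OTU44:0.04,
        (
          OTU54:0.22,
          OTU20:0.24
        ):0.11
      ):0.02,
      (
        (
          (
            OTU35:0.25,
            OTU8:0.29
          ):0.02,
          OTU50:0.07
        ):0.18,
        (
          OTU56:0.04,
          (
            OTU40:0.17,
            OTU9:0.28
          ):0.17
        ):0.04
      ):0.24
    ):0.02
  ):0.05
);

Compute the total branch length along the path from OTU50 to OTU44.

The path runs OTU50 → … → MRCA → … → OTU44; the MRCA is the node subtending ((OTU44,(OTU54,OTU20)),(((OTU35,OTU8),OTU50),(OTU56,(OTU40,OTU9)))).
Branch lengths along that path: 0.07 + 0.18 + 0.24 + 0.02 + 0.04 = 0.55.

0.55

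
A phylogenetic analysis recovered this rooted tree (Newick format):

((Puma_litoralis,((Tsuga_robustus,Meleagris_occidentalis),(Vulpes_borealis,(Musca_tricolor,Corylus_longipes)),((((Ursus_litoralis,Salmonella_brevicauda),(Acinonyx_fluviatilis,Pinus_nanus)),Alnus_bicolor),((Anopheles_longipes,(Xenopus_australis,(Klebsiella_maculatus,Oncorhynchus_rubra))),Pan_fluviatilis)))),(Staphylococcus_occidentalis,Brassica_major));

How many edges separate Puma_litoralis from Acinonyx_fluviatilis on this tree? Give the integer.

The MRCA of Puma_litoralis and Acinonyx_fluviatilis is the node subtending (Puma_litoralis,((Tsuga_robustus,Meleagris_occidentalis),(Vulpes_borealis,(Musca_tricolor,Corylus_longipes)),((((Ursus_litoralis,Salmonella_brevicauda),(Acinonyx_fluviatilis,Pinus_nanus)),Alnus_bicolor),((Anopheles_longipes,(Xenopus_australis,(Klebsiella_maculatus,Oncorhynchus_rubra))),Pan_fluviatilis)))).
From Puma_litoralis up to that node: 1 branch. From Acinonyx_fluviatilis up to the same node: 6 branches. Total: 1 + 6 = 7.

7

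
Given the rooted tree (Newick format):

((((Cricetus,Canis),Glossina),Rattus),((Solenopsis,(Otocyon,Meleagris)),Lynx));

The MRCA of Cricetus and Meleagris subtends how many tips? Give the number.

8

The MRCA of Cricetus and Meleagris is the root, so the clade is the entire tree.
That clade contains 8 terminal taxa: Canis, Cricetus, Glossina, Lynx, Meleagris, Otocyon, Rattus, Solenopsis.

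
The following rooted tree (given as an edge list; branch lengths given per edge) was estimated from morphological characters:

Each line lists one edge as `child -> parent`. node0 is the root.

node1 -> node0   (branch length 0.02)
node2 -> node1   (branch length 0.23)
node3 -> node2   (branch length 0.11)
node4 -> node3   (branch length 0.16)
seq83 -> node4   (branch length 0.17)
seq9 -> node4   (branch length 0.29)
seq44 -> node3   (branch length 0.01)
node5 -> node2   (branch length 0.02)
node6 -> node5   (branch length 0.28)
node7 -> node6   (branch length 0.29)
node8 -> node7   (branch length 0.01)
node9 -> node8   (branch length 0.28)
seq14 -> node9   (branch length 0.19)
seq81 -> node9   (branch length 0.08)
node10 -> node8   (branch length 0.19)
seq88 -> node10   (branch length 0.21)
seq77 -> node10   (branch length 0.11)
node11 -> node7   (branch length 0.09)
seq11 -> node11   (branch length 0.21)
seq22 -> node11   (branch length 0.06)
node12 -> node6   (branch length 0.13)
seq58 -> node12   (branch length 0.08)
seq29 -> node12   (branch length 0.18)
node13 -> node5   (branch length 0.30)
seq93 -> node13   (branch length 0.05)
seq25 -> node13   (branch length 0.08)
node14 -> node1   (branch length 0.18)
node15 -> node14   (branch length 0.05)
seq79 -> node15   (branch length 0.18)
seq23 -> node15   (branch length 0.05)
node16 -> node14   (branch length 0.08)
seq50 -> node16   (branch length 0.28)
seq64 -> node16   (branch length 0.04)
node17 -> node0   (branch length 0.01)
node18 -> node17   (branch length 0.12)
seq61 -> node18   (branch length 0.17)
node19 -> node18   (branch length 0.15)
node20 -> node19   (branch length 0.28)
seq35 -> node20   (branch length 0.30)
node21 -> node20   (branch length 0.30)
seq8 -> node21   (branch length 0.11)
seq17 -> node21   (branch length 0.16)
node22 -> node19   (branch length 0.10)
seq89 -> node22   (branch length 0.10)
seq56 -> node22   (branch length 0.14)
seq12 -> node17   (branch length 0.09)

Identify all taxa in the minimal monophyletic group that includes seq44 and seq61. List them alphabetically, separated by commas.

Tracing seq44: it sits inside ((seq83,seq9),seq44).
Tracing seq61: it sits inside (seq61,((seq35,(seq8,seq17)),(seq89,seq56))).
The smallest clade enclosing both is the whole tree (their MRCA is the root), so the answer is all 24 tips in alphabetical order.

seq11, seq12, seq14, seq17, seq22, seq23, seq25, seq29, seq35, seq44, seq50, seq56, seq58, seq61, seq64, seq77, seq79, seq8, seq81, seq83, seq88, seq89, seq9, seq93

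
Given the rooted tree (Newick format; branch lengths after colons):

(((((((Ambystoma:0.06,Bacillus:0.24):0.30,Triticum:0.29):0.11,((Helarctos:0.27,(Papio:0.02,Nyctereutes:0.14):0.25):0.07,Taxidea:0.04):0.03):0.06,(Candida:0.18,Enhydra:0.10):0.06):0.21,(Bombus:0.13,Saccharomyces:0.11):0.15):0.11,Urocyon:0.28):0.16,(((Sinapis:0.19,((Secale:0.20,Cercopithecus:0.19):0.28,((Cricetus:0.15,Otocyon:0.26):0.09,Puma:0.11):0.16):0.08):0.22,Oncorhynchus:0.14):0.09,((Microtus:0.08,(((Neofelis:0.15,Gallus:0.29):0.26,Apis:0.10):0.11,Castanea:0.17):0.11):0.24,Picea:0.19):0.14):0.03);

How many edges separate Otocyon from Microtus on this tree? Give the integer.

The MRCA of Otocyon and Microtus is the node subtending (((Sinapis,((Secale,Cercopithecus),((Cricetus,Otocyon),Puma))),Oncorhynchus),((Microtus,(((Neofelis,Gallus),Apis),Castanea)),Picea)).
From Otocyon up to that node: 6 branches. From Microtus up to the same node: 3 branches. Total: 6 + 3 = 9.

9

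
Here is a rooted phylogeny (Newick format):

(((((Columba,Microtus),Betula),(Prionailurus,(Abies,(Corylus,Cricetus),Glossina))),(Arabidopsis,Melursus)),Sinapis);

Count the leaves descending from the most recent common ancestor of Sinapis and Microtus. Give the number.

The MRCA of Sinapis and Microtus is the root, so the clade is the entire tree.
That clade contains 11 terminal taxa: Abies, Arabidopsis, Betula, Columba, Corylus, Cricetus, Glossina, Melursus, Microtus, Prionailurus, Sinapis.

11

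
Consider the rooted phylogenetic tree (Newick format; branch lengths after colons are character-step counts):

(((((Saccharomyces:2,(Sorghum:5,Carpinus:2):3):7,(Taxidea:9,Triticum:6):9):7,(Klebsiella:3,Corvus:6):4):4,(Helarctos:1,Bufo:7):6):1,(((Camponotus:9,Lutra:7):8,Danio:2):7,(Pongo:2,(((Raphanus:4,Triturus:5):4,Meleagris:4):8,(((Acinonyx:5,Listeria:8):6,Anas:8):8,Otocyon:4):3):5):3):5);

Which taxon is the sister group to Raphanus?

Raphanus attaches to the tree at the node subtending (Raphanus,Triturus).
The other lineage descending from that same node — the sister group — is the single tip Triturus.

Triturus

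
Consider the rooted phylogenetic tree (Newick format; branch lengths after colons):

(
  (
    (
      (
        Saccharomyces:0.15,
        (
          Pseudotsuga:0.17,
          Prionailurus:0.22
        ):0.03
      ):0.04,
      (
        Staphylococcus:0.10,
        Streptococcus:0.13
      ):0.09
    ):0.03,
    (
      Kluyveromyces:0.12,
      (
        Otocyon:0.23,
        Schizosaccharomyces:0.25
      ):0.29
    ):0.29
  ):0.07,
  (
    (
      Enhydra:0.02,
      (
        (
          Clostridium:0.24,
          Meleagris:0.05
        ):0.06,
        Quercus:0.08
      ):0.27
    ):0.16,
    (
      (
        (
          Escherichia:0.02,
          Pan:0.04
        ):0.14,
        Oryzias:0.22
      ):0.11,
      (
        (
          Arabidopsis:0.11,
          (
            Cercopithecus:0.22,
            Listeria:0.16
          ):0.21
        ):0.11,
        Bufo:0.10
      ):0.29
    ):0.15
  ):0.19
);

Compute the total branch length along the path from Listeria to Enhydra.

1.10

The path runs Listeria → … → MRCA → … → Enhydra; the MRCA is the node subtending ((Enhydra,((Clostridium,Meleagris),Quercus)),(((Escherichia,Pan),Oryzias),((Arabidopsis,(Cercopithecus,Listeria)),Bufo))).
Branch lengths along that path: 0.16 + 0.21 + 0.11 + 0.29 + 0.15 + 0.16 + 0.02 = 1.10.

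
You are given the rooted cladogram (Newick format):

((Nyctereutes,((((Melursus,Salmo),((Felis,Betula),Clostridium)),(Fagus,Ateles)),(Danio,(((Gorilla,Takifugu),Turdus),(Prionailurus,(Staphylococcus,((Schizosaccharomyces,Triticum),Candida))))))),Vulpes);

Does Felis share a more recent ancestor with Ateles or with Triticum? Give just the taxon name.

The MRCA of Felis and Ateles subtends (((Melursus,Salmo),((Felis,Betula),Clostridium)),(Fagus,Ateles)) (7 taxa).
The MRCA of Felis and Triticum subtends ((((Melursus,Salmo),((Felis,Betula),Clostridium)),(Fagus,Ateles)),(Danio,(((Gorilla,Takifugu),Turdus),(Prionailurus,(Staphylococcus,((Schizosaccharomyces,Triticum),Candida)))))) (16 taxa).
The first is nested inside the second, so Felis shares a more recent common ancestor with Ateles.

Ateles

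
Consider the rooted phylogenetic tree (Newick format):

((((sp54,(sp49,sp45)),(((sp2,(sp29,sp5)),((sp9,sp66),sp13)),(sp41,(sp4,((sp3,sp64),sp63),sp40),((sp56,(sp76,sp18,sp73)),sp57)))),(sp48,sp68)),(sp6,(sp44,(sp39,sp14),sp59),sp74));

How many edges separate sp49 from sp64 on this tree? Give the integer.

The MRCA of sp49 and sp64 is the node subtending ((sp54,(sp49,sp45)),(((sp2,(sp29,sp5)),((sp9,sp66),sp13)),(sp41,(sp4,((sp3,sp64),sp63),sp40),((sp56,(sp76,sp18,sp73)),sp57)))).
From sp49 up to that node: 3 branches. From sp64 up to the same node: 6 branches. Total: 3 + 6 = 9.

9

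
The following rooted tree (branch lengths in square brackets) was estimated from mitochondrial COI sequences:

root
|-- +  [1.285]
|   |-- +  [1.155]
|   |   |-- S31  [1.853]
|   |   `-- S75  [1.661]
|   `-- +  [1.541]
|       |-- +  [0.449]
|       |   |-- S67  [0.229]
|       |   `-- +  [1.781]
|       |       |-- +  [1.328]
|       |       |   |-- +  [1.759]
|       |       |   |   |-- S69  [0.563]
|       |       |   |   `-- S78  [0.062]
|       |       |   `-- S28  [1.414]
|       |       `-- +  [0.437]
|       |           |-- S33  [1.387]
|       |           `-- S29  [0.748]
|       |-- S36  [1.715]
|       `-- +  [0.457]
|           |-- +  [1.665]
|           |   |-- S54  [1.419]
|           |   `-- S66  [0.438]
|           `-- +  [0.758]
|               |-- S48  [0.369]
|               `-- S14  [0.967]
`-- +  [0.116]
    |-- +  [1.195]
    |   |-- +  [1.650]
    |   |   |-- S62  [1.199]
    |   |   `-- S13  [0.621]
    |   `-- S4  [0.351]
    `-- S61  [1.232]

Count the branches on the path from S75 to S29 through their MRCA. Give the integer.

The MRCA of S75 and S29 is the node subtending ((S31,S75),((S67,(((S69,S78),S28),(S33,S29))),S36,((S54,S66),(S48,S14)))).
From S75 up to that node: 2 branches. From S29 up to the same node: 5 branches. Total: 2 + 5 = 7.

7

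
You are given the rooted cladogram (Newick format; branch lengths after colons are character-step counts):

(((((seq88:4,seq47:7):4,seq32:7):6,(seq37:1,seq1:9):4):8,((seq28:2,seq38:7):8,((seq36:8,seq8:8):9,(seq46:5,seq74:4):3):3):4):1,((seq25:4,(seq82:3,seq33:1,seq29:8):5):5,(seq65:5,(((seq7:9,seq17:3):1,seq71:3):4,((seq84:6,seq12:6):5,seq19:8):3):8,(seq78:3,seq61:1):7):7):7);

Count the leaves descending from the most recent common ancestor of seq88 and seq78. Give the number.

24

The MRCA of seq88 and seq78 is the root, so the clade is the entire tree.
That clade contains 24 terminal taxa: seq1, seq12, seq17, seq19, seq25, seq28, seq29, seq32, seq33, seq36, seq37, seq38, seq46, seq47, seq61, seq65, seq7, seq71, seq74, seq78, seq8, seq82, seq84, seq88.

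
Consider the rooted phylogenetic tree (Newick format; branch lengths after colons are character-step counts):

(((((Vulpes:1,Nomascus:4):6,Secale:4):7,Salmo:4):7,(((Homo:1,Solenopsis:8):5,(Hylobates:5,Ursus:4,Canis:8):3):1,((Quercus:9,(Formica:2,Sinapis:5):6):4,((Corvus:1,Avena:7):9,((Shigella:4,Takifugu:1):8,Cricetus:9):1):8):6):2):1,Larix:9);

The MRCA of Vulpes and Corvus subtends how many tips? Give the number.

The MRCA of Vulpes and Corvus is the node subtending ((((Vulpes,Nomascus),Secale),Salmo),(((Homo,Solenopsis),(Hylobates,Ursus,Canis)),((Quercus,(Formica,Sinapis)),((Corvus,Avena),((Shigella,Takifugu),Cricetus))))).
That clade contains 17 terminal taxa: Avena, Canis, Corvus, Cricetus, Formica, Homo, Hylobates, Nomascus, Quercus, Salmo, Secale, Shigella, Sinapis, Solenopsis, Takifugu, Ursus, Vulpes.

17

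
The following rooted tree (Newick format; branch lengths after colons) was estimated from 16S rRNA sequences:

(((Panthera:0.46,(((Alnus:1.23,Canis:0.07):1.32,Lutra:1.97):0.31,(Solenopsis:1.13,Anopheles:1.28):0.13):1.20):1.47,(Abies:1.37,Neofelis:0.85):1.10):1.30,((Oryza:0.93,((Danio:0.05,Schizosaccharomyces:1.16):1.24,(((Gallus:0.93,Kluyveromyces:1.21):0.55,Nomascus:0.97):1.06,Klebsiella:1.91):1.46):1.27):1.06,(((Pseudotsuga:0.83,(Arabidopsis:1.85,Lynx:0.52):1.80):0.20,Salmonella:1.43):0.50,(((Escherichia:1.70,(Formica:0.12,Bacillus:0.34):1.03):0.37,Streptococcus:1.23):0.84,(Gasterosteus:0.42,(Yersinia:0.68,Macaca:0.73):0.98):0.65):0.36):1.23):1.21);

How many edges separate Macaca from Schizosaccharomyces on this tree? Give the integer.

9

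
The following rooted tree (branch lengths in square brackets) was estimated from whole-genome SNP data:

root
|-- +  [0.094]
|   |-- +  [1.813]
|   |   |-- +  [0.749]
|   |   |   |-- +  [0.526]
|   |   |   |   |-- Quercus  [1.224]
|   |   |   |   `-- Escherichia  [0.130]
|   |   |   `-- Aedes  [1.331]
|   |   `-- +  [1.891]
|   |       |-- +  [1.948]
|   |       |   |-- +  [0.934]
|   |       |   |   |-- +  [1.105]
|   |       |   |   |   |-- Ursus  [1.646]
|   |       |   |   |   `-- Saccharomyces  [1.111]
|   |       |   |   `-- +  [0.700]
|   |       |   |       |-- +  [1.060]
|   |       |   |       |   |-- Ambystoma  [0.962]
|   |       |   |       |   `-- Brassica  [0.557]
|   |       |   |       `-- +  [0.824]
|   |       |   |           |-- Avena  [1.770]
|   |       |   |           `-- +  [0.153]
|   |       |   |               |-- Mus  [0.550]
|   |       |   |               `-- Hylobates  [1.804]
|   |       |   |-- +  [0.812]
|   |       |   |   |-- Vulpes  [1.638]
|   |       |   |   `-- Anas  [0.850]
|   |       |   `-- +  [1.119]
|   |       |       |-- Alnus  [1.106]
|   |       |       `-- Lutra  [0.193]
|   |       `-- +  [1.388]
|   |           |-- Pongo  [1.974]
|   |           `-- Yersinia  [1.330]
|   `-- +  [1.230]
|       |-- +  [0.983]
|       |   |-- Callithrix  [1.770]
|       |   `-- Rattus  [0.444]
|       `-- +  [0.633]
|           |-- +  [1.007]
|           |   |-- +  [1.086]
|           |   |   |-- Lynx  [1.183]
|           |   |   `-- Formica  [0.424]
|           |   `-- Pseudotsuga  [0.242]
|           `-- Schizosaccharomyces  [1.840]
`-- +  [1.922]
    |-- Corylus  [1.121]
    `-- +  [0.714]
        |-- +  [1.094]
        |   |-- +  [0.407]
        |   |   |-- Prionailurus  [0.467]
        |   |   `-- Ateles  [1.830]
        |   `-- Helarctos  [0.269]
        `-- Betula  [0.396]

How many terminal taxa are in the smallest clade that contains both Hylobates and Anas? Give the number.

The MRCA of Hylobates and Anas is the node subtending (((Ursus,Saccharomyces),((Ambystoma,Brassica),(Avena,(Mus,Hylobates)))),(Vulpes,Anas),(Alnus,Lutra)).
That clade contains 11 terminal taxa: Alnus, Ambystoma, Anas, Avena, Brassica, Hylobates, Lutra, Mus, Saccharomyces, Ursus, Vulpes.

11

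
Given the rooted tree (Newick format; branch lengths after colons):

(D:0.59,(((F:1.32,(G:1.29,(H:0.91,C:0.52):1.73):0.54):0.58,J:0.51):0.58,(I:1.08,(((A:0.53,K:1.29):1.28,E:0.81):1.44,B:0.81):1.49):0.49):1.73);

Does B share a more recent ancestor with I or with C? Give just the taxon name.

I

The MRCA of B and I subtends (I,(((A,K),E),B)) (5 taxa).
The MRCA of B and C subtends (((F,(G,(H,C))),J),(I,(((A,K),E),B))) (10 taxa).
The first is nested inside the second, so B shares a more recent common ancestor with I.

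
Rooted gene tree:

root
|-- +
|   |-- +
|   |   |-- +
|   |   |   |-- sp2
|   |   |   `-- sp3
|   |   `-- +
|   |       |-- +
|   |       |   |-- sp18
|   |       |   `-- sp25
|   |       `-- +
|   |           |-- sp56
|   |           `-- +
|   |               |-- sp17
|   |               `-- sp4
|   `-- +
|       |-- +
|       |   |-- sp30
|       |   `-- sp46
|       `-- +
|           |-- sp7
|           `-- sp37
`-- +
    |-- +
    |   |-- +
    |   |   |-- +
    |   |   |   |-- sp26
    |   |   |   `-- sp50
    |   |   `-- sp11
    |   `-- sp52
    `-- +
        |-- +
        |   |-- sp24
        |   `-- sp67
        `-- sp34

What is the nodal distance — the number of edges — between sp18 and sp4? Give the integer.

5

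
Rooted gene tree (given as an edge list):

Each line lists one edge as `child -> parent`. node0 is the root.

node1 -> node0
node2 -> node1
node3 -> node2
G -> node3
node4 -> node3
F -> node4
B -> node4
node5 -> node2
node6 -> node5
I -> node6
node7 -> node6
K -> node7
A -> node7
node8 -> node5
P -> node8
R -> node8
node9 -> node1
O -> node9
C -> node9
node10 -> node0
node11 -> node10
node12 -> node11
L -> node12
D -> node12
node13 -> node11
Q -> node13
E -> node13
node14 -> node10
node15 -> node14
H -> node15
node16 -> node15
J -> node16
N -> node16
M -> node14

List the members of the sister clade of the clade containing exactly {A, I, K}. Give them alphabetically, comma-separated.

The clade containing exactly {A, I, K} attaches to the tree at the node subtending ((I,(K,A)),(P,R)).
The other lineage descending from that same node — the sister group — is (P,R); its 2 tips in alphabetical order are the answer.

P, R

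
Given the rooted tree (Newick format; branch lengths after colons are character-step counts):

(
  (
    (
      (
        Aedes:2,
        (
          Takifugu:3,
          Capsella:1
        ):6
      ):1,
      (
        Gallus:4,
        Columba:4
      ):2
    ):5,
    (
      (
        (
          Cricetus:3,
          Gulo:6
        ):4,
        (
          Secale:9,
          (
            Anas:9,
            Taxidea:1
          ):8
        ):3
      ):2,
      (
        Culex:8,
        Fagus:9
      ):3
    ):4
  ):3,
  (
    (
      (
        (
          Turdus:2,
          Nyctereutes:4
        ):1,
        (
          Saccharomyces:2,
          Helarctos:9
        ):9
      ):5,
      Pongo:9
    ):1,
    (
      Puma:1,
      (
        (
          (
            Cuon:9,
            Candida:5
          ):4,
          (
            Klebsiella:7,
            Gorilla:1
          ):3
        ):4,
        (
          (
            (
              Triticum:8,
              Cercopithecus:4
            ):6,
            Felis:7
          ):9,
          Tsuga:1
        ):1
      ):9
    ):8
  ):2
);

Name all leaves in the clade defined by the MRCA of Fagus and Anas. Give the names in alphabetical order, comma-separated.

Anas, Cricetus, Culex, Fagus, Gulo, Secale, Taxidea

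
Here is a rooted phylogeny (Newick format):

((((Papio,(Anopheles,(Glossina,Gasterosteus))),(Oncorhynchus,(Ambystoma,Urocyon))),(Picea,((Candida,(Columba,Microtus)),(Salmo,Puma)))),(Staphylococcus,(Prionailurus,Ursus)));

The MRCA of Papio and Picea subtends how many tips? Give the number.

The MRCA of Papio and Picea is the node subtending (((Papio,(Anopheles,(Glossina,Gasterosteus))),(Oncorhynchus,(Ambystoma,Urocyon))),(Picea,((Candida,(Columba,Microtus)),(Salmo,Puma)))).
That clade contains 13 terminal taxa: Ambystoma, Anopheles, Candida, Columba, Gasterosteus, Glossina, Microtus, Oncorhynchus, Papio, Picea, Puma, Salmo, Urocyon.

13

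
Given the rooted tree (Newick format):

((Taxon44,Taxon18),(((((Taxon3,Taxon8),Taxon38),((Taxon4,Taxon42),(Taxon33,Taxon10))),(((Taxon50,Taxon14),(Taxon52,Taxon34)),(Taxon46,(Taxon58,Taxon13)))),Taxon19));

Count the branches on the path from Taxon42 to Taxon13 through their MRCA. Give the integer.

8

The MRCA of Taxon42 and Taxon13 is the node subtending ((((Taxon3,Taxon8),Taxon38),((Taxon4,Taxon42),(Taxon33,Taxon10))),(((Taxon50,Taxon14),(Taxon52,Taxon34)),(Taxon46,(Taxon58,Taxon13)))).
From Taxon42 up to that node: 4 branches. From Taxon13 up to the same node: 4 branches. Total: 4 + 4 = 8.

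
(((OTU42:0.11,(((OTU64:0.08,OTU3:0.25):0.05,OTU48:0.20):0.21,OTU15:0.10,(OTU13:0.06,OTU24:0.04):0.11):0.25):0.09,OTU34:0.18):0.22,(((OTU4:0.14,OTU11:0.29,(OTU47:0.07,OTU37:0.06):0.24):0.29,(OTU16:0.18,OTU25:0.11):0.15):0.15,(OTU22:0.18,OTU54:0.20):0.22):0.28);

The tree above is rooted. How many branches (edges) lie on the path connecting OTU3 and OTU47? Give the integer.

The MRCA of OTU3 and OTU47 is the root of the tree.
From OTU3 up to that node: 6 branches. From OTU47 up to the same node: 5 branches. Total: 6 + 5 = 11.

11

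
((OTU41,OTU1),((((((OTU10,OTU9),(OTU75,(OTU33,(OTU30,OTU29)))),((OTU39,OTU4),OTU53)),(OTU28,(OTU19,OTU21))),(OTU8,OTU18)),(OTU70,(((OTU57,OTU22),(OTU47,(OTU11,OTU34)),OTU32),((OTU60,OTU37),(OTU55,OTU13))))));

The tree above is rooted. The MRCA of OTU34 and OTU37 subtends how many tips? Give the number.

The MRCA of OTU34 and OTU37 is the node subtending (((OTU57,OTU22),(OTU47,(OTU11,OTU34)),OTU32),((OTU60,OTU37),(OTU55,OTU13))).
That clade contains 10 terminal taxa: OTU11, OTU13, OTU22, OTU32, OTU34, OTU37, OTU47, OTU55, OTU57, OTU60.

10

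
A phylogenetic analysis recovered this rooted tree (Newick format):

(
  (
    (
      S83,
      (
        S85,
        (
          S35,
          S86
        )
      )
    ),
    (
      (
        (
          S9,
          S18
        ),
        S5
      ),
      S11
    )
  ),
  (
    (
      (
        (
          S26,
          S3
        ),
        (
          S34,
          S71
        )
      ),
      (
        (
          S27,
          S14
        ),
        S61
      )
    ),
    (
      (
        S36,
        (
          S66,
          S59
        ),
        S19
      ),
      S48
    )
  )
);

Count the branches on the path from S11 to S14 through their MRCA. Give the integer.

8

The MRCA of S11 and S14 is the root of the tree.
From S11 up to that node: 3 branches. From S14 up to the same node: 5 branches. Total: 3 + 5 = 8.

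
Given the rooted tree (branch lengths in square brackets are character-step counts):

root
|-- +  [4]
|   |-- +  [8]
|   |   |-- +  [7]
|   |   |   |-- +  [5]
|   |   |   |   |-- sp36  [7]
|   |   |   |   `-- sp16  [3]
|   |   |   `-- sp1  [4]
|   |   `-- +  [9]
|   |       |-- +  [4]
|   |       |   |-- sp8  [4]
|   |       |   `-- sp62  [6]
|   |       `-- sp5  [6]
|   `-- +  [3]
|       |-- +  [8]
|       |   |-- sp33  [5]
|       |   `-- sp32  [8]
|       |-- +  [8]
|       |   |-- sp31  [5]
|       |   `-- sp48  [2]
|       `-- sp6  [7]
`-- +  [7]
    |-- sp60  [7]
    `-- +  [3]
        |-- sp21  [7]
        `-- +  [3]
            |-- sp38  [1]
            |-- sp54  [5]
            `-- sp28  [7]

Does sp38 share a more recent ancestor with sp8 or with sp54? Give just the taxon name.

The MRCA of sp38 and sp54 subtends (sp38,sp54,sp28) (3 taxa).
The MRCA of sp38 and sp8 is the root, subtending the entire tree (16 taxa).
The first is nested inside the second, so sp38 shares a more recent common ancestor with sp54.

sp54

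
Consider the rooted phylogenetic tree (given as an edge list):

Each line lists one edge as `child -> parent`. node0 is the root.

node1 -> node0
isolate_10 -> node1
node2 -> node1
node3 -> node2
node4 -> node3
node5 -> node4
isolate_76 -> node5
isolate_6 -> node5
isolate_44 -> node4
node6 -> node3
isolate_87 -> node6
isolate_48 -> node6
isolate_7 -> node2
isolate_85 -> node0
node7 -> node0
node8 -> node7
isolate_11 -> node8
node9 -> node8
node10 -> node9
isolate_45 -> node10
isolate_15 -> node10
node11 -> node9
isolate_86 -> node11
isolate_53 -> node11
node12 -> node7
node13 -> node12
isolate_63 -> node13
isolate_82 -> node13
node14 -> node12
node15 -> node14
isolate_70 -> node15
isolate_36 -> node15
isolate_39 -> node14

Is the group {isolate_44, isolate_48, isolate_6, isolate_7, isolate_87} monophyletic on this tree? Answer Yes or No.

No

The MRCA of the listed taxa subtends ((((isolate_76,isolate_6),isolate_44),(isolate_87,isolate_48)),isolate_7).
That clade also contains isolate_76, which is not in the proposed group, so the group is not monophyletic.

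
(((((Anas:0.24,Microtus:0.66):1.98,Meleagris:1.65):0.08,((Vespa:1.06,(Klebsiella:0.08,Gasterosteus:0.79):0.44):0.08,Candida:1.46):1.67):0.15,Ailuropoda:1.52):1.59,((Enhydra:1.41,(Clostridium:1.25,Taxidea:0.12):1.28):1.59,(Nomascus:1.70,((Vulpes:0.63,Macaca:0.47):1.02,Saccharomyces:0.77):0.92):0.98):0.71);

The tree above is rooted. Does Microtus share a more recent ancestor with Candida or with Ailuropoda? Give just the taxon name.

The MRCA of Microtus and Candida subtends (((Anas,Microtus),Meleagris),((Vespa,(Klebsiella,Gasterosteus)),Candida)) (7 taxa).
The MRCA of Microtus and Ailuropoda subtends ((((Anas,Microtus),Meleagris),((Vespa,(Klebsiella,Gasterosteus)),Candida)),Ailuropoda) (8 taxa).
The first is nested inside the second, so Microtus shares a more recent common ancestor with Candida.

Candida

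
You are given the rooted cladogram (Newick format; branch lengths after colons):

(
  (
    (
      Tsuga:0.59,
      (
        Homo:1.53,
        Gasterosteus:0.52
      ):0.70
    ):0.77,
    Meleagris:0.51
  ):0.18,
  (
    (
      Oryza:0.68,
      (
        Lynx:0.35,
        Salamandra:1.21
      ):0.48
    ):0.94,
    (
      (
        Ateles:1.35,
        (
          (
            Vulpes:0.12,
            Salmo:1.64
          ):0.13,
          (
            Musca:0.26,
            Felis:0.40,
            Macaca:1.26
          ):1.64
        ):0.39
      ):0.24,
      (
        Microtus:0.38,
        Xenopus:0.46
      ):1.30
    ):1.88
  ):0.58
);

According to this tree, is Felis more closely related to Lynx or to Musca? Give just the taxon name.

The MRCA of Felis and Musca subtends (Musca,Felis,Macaca) (3 taxa).
The MRCA of Felis and Lynx subtends ((Oryza,(Lynx,Salamandra)),((Ateles,((Vulpes,Salmo),(Musca,Felis,Macaca))),(Microtus,Xenopus))) (11 taxa).
The first is nested inside the second, so Felis shares a more recent common ancestor with Musca.

Musca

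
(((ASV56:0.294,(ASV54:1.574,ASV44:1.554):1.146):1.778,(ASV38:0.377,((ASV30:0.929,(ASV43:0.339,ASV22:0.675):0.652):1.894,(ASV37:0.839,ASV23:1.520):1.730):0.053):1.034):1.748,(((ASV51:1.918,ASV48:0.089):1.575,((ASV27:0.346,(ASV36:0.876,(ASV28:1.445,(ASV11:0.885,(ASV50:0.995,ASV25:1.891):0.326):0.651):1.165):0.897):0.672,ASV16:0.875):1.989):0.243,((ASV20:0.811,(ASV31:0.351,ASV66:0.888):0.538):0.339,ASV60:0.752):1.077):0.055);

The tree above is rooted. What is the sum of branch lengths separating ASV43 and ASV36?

The path runs ASV43 → … → MRCA → … → ASV36; the MRCA is the root of the tree.
Branch lengths along that path: 0.339 + 0.652 + 1.894 + 0.053 + 1.034 + 1.748 + 0.055 + 0.243 + 1.989 + 0.672 + 0.897 + 0.876 = 10.452.

10.452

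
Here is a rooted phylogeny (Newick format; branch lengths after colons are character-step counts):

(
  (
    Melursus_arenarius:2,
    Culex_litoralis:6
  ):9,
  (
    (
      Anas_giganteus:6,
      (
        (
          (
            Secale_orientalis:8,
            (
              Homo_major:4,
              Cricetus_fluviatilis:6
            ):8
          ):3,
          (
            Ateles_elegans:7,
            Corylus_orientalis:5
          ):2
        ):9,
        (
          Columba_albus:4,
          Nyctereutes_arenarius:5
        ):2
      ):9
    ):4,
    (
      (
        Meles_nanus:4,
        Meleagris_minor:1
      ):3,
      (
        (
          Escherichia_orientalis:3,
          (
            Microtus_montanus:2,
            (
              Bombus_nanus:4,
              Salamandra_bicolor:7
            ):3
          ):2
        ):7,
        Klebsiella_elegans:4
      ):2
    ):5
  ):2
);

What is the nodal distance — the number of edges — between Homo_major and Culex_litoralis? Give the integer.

The MRCA of Homo_major and Culex_litoralis is the root of the tree.
From Homo_major up to that node: 7 branches. From Culex_litoralis up to the same node: 2 branches. Total: 7 + 2 = 9.

9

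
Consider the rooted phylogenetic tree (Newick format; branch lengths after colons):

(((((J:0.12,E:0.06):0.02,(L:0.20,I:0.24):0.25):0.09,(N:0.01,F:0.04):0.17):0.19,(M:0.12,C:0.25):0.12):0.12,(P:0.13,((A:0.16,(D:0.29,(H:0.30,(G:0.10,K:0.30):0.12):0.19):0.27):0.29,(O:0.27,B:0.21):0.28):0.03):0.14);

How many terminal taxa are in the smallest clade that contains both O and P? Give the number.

8

The MRCA of O and P is the node subtending (P,((A,(D,(H,(G,K)))),(O,B))).
That clade contains 8 terminal taxa: A, B, D, G, H, K, O, P.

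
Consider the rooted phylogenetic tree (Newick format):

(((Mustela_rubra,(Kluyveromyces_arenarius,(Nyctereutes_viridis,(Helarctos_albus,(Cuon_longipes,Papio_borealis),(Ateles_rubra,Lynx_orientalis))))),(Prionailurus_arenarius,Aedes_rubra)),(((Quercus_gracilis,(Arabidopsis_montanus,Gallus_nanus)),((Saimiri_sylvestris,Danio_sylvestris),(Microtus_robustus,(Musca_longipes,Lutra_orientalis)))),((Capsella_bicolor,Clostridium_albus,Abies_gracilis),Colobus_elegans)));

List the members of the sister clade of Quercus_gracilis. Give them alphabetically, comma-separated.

Quercus_gracilis attaches to the tree at the node subtending (Quercus_gracilis,(Arabidopsis_montanus,Gallus_nanus)).
The other lineage descending from that same node — the sister group — is (Arabidopsis_montanus,Gallus_nanus); its 2 tips in alphabetical order are the answer.

Arabidopsis_montanus, Gallus_nanus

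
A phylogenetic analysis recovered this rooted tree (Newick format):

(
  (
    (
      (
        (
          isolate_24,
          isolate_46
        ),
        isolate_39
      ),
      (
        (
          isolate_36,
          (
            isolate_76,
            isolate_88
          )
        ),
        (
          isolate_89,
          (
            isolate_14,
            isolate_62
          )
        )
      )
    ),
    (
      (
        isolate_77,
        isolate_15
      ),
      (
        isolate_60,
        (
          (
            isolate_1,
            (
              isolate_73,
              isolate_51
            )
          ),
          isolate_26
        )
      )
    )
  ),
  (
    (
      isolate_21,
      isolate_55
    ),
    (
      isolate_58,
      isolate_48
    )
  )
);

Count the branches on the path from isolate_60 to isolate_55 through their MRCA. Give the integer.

The MRCA of isolate_60 and isolate_55 is the root of the tree.
From isolate_60 up to that node: 4 branches. From isolate_55 up to the same node: 3 branches. Total: 4 + 3 = 7.

7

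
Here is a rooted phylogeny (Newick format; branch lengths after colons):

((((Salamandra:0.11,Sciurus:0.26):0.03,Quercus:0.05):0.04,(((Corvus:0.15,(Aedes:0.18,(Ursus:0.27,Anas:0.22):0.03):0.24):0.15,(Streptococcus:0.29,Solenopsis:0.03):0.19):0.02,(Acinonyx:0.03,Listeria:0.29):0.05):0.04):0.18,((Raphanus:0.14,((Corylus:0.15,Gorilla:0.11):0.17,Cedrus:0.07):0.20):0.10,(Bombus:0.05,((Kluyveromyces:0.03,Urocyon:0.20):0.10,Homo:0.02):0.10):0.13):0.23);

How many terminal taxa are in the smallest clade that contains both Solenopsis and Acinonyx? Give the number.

The MRCA of Solenopsis and Acinonyx is the node subtending (((Corvus,(Aedes,(Ursus,Anas))),(Streptococcus,Solenopsis)),(Acinonyx,Listeria)).
That clade contains 8 terminal taxa: Acinonyx, Aedes, Anas, Corvus, Listeria, Solenopsis, Streptococcus, Ursus.

8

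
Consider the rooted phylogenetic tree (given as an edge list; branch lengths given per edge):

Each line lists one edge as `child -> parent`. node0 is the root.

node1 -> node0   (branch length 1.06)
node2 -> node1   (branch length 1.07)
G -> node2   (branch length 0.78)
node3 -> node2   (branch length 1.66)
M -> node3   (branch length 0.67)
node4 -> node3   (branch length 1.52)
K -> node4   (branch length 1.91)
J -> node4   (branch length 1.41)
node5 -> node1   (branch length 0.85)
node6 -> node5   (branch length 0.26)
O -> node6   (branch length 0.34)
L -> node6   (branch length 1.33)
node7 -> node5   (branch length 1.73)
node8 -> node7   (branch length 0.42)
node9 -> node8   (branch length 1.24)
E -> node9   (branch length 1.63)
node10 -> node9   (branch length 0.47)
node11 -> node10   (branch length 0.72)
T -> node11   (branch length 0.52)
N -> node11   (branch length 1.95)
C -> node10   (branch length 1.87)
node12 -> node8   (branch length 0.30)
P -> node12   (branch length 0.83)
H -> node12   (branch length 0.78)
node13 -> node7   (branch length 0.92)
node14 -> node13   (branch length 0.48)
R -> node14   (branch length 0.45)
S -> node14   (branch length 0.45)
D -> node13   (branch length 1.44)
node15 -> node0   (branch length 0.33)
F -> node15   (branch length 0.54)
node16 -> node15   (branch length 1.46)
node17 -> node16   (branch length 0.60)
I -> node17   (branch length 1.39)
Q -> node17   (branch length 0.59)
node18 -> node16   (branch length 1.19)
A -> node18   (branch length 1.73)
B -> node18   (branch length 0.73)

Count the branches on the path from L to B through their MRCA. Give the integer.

The MRCA of L and B is the root of the tree.
From L up to that node: 4 branches. From B up to the same node: 4 branches. Total: 4 + 4 = 8.

8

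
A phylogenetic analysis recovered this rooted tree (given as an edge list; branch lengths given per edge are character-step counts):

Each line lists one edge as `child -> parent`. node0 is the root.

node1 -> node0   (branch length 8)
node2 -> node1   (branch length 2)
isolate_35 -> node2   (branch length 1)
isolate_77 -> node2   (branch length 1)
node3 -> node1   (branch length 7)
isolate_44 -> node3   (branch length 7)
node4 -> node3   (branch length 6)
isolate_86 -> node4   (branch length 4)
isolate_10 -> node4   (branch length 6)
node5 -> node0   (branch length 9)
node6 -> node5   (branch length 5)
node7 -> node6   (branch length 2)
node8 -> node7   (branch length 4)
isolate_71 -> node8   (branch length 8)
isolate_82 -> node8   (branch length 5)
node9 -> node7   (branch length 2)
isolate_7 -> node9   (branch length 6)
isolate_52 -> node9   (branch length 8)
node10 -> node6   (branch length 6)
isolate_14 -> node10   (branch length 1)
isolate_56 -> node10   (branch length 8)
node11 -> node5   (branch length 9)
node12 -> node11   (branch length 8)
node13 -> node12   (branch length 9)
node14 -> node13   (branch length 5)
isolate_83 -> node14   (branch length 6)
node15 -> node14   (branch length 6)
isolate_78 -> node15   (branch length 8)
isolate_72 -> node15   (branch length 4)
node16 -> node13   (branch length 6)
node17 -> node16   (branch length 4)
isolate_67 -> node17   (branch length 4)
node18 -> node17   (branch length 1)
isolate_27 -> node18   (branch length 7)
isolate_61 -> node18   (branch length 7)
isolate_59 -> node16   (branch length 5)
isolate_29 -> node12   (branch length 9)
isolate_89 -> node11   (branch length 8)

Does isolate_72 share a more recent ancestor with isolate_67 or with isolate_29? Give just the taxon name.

The MRCA of isolate_72 and isolate_67 subtends ((isolate_83,(isolate_78,isolate_72)),((isolate_67,(isolate_27,isolate_61)),isolate_59)) (7 taxa).
The MRCA of isolate_72 and isolate_29 subtends (((isolate_83,(isolate_78,isolate_72)),((isolate_67,(isolate_27,isolate_61)),isolate_59)),isolate_29) (8 taxa).
The first is nested inside the second, so isolate_72 shares a more recent common ancestor with isolate_67.

isolate_67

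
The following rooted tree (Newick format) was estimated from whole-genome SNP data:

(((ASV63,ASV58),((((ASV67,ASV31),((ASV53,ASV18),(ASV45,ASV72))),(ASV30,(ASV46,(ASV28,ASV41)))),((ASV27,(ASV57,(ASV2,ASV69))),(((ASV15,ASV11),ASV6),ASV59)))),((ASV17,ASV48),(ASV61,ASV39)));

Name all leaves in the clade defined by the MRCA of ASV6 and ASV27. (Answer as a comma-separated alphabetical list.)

Tracing ASV6: it sits inside ((ASV15,ASV11),ASV6).
Tracing ASV27: it sits inside (ASV27,(ASV57,(ASV2,ASV69))).
The smallest clade enclosing both is ((ASV27,(ASV57,(ASV2,ASV69))),(((ASV15,ASV11),ASV6),ASV59)); the answer is its 8 terminal taxa in alphabetical order.

ASV11, ASV15, ASV2, ASV27, ASV57, ASV59, ASV6, ASV69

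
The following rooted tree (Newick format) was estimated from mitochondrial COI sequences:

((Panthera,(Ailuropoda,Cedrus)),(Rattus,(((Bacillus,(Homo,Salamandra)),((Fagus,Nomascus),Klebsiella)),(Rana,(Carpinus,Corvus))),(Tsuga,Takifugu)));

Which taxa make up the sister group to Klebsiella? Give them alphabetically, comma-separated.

Klebsiella attaches to the tree at the node subtending ((Fagus,Nomascus),Klebsiella).
The other lineage descending from that same node — the sister group — is (Fagus,Nomascus); its 2 tips in alphabetical order are the answer.

Fagus, Nomascus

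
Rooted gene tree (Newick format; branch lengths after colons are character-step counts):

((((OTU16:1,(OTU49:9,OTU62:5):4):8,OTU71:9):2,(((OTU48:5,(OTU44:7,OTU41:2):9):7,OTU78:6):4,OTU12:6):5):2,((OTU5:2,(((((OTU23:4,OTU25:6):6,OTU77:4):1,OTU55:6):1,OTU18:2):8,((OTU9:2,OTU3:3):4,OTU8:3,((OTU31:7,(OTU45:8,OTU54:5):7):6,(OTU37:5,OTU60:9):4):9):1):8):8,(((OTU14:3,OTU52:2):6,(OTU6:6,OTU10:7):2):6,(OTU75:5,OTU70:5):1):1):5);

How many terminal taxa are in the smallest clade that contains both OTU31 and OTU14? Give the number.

The MRCA of OTU31 and OTU14 is the node subtending ((OTU5,(((((OTU23,OTU25),OTU77),OTU55),OTU18),((OTU9,OTU3),OTU8,((OTU31,(OTU45,OTU54)),(OTU37,OTU60))))),(((OTU14,OTU52),(OTU6,OTU10)),(OTU75,OTU70))).
That clade contains 20 terminal taxa: OTU10, OTU14, OTU18, OTU23, OTU25, OTU3, OTU31, OTU37, OTU45, OTU5, OTU52, OTU54, OTU55, OTU6, OTU60, OTU70, OTU75, OTU77, OTU8, OTU9.

20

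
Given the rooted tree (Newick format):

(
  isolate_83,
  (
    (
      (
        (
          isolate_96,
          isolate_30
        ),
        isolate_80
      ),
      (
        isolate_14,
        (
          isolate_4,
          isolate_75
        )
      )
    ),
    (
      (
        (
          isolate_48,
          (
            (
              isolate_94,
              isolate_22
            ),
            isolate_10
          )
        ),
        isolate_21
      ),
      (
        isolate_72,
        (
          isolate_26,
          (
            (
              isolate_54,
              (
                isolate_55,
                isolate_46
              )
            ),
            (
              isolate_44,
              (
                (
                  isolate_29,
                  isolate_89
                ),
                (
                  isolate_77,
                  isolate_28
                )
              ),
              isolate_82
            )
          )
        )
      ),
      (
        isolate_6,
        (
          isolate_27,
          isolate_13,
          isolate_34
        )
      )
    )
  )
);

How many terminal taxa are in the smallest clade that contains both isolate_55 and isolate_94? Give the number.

20

The MRCA of isolate_55 and isolate_94 is the node subtending (((isolate_48,((isolate_94,isolate_22),isolate_10)),isolate_21),(isolate_72,(isolate_26,((isolate_54,(isolate_55,isolate_46)),(isolate_44,((isolate_29,isolate_89),(isolate_77,isolate_28)),isolate_82)))),(isolate_6,(isolate_27,isolate_13,isolate_34))).
That clade contains 20 terminal taxa: isolate_10, isolate_13, isolate_21, isolate_22, isolate_26, isolate_27, isolate_28, isolate_29, isolate_34, isolate_44, isolate_46, isolate_48, isolate_54, isolate_55, isolate_6, isolate_72, isolate_77, isolate_82, isolate_89, isolate_94.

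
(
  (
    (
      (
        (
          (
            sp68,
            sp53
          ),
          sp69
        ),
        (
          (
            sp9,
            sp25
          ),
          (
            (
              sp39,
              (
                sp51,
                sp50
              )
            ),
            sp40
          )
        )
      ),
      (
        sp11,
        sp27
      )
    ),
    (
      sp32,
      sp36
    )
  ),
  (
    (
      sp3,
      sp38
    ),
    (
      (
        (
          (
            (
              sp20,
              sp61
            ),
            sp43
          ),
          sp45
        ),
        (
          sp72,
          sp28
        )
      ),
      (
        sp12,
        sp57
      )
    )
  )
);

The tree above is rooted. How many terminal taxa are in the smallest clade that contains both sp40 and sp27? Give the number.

The MRCA of sp40 and sp27 is the node subtending ((((sp68,sp53),sp69),((sp9,sp25),((sp39,(sp51,sp50)),sp40))),(sp11,sp27)).
That clade contains 11 terminal taxa: sp11, sp25, sp27, sp39, sp40, sp50, sp51, sp53, sp68, sp69, sp9.

11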